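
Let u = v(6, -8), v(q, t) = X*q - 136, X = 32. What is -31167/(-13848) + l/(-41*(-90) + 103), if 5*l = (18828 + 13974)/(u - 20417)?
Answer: 121561308241/54013685480 ≈ 2.2506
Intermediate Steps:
v(q, t) = -136 + 32*q (v(q, t) = 32*q - 136 = -136 + 32*q)
u = 56 (u = -136 + 32*6 = -136 + 192 = 56)
l = -994/3085 (l = ((18828 + 13974)/(56 - 20417))/5 = (32802/(-20361))/5 = (32802*(-1/20361))/5 = (1/5)*(-994/617) = -994/3085 ≈ -0.32220)
-31167/(-13848) + l/(-41*(-90) + 103) = -31167/(-13848) - 994/(3085*(-41*(-90) + 103)) = -31167*(-1/13848) - 994/(3085*(3690 + 103)) = 10389/4616 - 994/3085/3793 = 10389/4616 - 994/3085*1/3793 = 10389/4616 - 994/11701405 = 121561308241/54013685480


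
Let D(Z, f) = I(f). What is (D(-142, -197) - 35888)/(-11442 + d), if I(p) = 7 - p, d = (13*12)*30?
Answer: 17842/3381 ≈ 5.2771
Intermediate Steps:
d = 4680 (d = 156*30 = 4680)
D(Z, f) = 7 - f
(D(-142, -197) - 35888)/(-11442 + d) = ((7 - 1*(-197)) - 35888)/(-11442 + 4680) = ((7 + 197) - 35888)/(-6762) = (204 - 35888)*(-1/6762) = -35684*(-1/6762) = 17842/3381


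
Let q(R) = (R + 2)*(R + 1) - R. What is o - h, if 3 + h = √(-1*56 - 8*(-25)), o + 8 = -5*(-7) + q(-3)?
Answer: 23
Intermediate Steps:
q(R) = -R + (1 + R)*(2 + R) (q(R) = (2 + R)*(1 + R) - R = (1 + R)*(2 + R) - R = -R + (1 + R)*(2 + R))
o = 32 (o = -8 + (-5*(-7) + (2 + (-3)² + 2*(-3))) = -8 + (35 + (2 + 9 - 6)) = -8 + (35 + 5) = -8 + 40 = 32)
h = 9 (h = -3 + √(-1*56 - 8*(-25)) = -3 + √(-56 + 200) = -3 + √144 = -3 + 12 = 9)
o - h = 32 - 1*9 = 32 - 9 = 23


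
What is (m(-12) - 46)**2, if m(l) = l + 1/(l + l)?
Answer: 1940449/576 ≈ 3368.8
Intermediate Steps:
m(l) = l + 1/(2*l)
(m(-12) - 46)**2 = ((-12 + (1/2)/(-12)) - 46)**2 = ((-12 + (1/2)*(-1/12)) - 46)**2 = ((-12 - 1/24) - 46)**2 = (-289/24 - 46)**2 = (-1393/24)**2 = 1940449/576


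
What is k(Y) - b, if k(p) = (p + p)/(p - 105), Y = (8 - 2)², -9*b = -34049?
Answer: -783343/207 ≈ -3784.3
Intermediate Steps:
b = 34049/9 (b = -⅑*(-34049) = 34049/9 ≈ 3783.2)
Y = 36 (Y = 6² = 36)
k(p) = 2*p/(-105 + p) (k(p) = (2*p)/(-105 + p) = 2*p/(-105 + p))
k(Y) - b = 2*36/(-105 + 36) - 1*34049/9 = 2*36/(-69) - 34049/9 = 2*36*(-1/69) - 34049/9 = -24/23 - 34049/9 = -783343/207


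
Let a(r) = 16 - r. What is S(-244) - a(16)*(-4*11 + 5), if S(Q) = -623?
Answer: -623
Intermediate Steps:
S(-244) - a(16)*(-4*11 + 5) = -623 - (16 - 1*16)*(-4*11 + 5) = -623 - (16 - 16)*(-44 + 5) = -623 - 0*(-39) = -623 - 1*0 = -623 + 0 = -623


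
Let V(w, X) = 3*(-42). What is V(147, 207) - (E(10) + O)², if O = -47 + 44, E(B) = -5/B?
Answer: -553/4 ≈ -138.25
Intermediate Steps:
V(w, X) = -126
O = -3
V(147, 207) - (E(10) + O)² = -126 - (-5/10 - 3)² = -126 - (-5*⅒ - 3)² = -126 - (-½ - 3)² = -126 - (-7/2)² = -126 - 1*49/4 = -126 - 49/4 = -553/4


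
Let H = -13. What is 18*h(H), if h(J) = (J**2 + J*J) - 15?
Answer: 5814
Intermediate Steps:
h(J) = -15 + 2*J**2 (h(J) = (J**2 + J**2) - 15 = 2*J**2 - 15 = -15 + 2*J**2)
18*h(H) = 18*(-15 + 2*(-13)**2) = 18*(-15 + 2*169) = 18*(-15 + 338) = 18*323 = 5814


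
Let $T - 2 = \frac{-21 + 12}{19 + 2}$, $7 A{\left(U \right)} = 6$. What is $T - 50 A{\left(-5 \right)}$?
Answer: $- \frac{289}{7} \approx -41.286$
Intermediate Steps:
$A{\left(U \right)} = \frac{6}{7}$ ($A{\left(U \right)} = \frac{1}{7} \cdot 6 = \frac{6}{7}$)
$T = \frac{11}{7}$ ($T = 2 + \frac{-21 + 12}{19 + 2} = 2 - \frac{9}{21} = 2 - \frac{3}{7} = \frac{11}{7} \approx 1.5714$)
$T - 50 A{\left(-5 \right)} = \frac{11}{7} - \frac{300}{7} = - \frac{289}{7}$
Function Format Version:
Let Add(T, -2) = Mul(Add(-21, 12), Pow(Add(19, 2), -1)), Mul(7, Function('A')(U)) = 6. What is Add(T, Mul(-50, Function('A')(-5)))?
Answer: Rational(-289, 7) ≈ -41.286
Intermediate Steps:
Function('A')(U) = Rational(6, 7) (Function('A')(U) = Mul(Rational(1, 7), 6) = Rational(6, 7))
T = Rational(11, 7) (T = Add(2, Mul(Add(-21, 12), Pow(Add(19, 2), -1))) = Add(2, Mul(-9, Pow(21, -1))) = Add(2, Mul(-9, Rational(1, 21))) = Add(2, Rational(-3, 7)) = Rational(11, 7) ≈ 1.5714)
Add(T, Mul(-50, Function('A')(-5))) = Add(Rational(11, 7), Mul(-50, Rational(6, 7))) = Add(Rational(11, 7), Rational(-300, 7)) = Rational(-289, 7)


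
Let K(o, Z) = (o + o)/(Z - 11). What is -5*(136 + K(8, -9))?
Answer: -676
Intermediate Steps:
K(o, Z) = 2*o/(-11 + Z) (K(o, Z) = (2*o)/(-11 + Z) = 2*o/(-11 + Z))
-5*(136 + K(8, -9)) = -5*(136 + 2*8/(-11 - 9)) = -5*(136 + 2*8/(-20)) = -5*(136 + 2*8*(-1/20)) = -5*(136 - ⅘) = -5*676/5 = -676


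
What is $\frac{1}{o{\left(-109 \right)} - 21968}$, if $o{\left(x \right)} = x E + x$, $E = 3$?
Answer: $- \frac{1}{22404} \approx -4.4635 \cdot 10^{-5}$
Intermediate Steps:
$o{\left(x \right)} = 4 x$ ($o{\left(x \right)} = x 3 + x = 3 x + x = 4 x$)
$\frac{1}{o{\left(-109 \right)} - 21968} = \frac{1}{4 \left(-109\right) - 21968} = \frac{1}{-436 - 21968} = \frac{1}{-22404} = - \frac{1}{22404}$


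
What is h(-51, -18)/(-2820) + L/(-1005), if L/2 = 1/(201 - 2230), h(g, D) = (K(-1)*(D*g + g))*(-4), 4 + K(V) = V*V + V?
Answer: -94290046/19167963 ≈ -4.9191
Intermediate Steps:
K(V) = -4 + V + V**2 (K(V) = -4 + (V*V + V) = -4 + (V**2 + V) = -4 + (V + V**2) = -4 + V + V**2)
h(g, D) = 16*g + 16*D*g (h(g, D) = ((-4 - 1 + (-1)**2)*(D*g + g))*(-4) = ((-4 - 1 + 1)*(g + D*g))*(-4) = -4*(g + D*g)*(-4) = (-4*g - 4*D*g)*(-4) = 16*g + 16*D*g)
L = -2/2029 (L = 2/(201 - 2230) = 2/(-2029) = 2*(-1/2029) = -2/2029 ≈ -0.00098571)
h(-51, -18)/(-2820) + L/(-1005) = (16*(-51)*(1 - 18))/(-2820) - 2/2029/(-1005) = (16*(-51)*(-17))*(-1/2820) - 2/2029*(-1/1005) = 13872*(-1/2820) + 2/2039145 = -1156/235 + 2/2039145 = -94290046/19167963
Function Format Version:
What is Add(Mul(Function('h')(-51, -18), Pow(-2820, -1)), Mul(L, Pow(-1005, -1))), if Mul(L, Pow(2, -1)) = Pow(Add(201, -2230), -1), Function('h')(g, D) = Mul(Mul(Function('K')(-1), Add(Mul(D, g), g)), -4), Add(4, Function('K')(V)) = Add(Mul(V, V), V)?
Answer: Rational(-94290046, 19167963) ≈ -4.9191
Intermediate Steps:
Function('K')(V) = Add(-4, V, Pow(V, 2)) (Function('K')(V) = Add(-4, Add(Mul(V, V), V)) = Add(-4, Add(Pow(V, 2), V)) = Add(-4, Add(V, Pow(V, 2))) = Add(-4, V, Pow(V, 2)))
Function('h')(g, D) = Add(Mul(16, g), Mul(16, D, g)) (Function('h')(g, D) = Mul(Mul(Add(-4, -1, Pow(-1, 2)), Add(Mul(D, g), g)), -4) = Mul(Mul(Add(-4, -1, 1), Add(g, Mul(D, g))), -4) = Mul(Mul(-4, Add(g, Mul(D, g))), -4) = Mul(Add(Mul(-4, g), Mul(-4, D, g)), -4) = Add(Mul(16, g), Mul(16, D, g)))
L = Rational(-2, 2029) (L = Mul(2, Pow(Add(201, -2230), -1)) = Mul(2, Pow(-2029, -1)) = Mul(2, Rational(-1, 2029)) = Rational(-2, 2029) ≈ -0.00098571)
Add(Mul(Function('h')(-51, -18), Pow(-2820, -1)), Mul(L, Pow(-1005, -1))) = Add(Mul(Mul(16, -51, Add(1, -18)), Pow(-2820, -1)), Mul(Rational(-2, 2029), Pow(-1005, -1))) = Add(Mul(Mul(16, -51, -17), Rational(-1, 2820)), Mul(Rational(-2, 2029), Rational(-1, 1005))) = Add(Mul(13872, Rational(-1, 2820)), Rational(2, 2039145)) = Add(Rational(-1156, 235), Rational(2, 2039145)) = Rational(-94290046, 19167963)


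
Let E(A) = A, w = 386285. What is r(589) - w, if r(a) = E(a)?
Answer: -385696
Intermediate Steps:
r(a) = a
r(589) - w = 589 - 1*386285 = 589 - 386285 = -385696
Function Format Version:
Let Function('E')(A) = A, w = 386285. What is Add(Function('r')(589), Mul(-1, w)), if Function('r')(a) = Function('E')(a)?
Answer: -385696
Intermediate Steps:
Function('r')(a) = a
Add(Function('r')(589), Mul(-1, w)) = Add(589, Mul(-1, 386285)) = Add(589, -386285) = -385696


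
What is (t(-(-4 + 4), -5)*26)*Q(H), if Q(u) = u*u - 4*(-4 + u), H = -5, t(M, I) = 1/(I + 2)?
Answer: -1586/3 ≈ -528.67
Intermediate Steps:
t(M, I) = 1/(2 + I)
Q(u) = 16 + u² - 4*u (Q(u) = u² + (16 - 4*u) = 16 + u² - 4*u)
(t(-(-4 + 4), -5)*26)*Q(H) = (26/(2 - 5))*(16 + (-5)² - 4*(-5)) = (26/(-3))*(16 + 25 + 20) = -⅓*26*61 = -26/3*61 = -1586/3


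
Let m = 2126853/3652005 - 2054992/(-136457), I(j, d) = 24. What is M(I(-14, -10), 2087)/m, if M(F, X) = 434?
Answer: 72093424829230/2598355012927 ≈ 27.746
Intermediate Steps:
m = 2598355012927/166113882095 (m = 2126853*(1/3652005) - 2054992*(-1/136457) = 708951/1217335 + 2054992/136457 = 2598355012927/166113882095 ≈ 15.642)
M(I(-14, -10), 2087)/m = 434/(2598355012927/166113882095) = 434*(166113882095/2598355012927) = 72093424829230/2598355012927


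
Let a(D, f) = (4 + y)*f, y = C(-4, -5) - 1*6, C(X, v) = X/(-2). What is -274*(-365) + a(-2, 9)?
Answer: 100010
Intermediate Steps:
C(X, v) = -X/2 (C(X, v) = X*(-½) = -X/2)
y = -4 (y = -½*(-4) - 1*6 = 2 - 6 = -4)
a(D, f) = 0 (a(D, f) = (4 - 4)*f = 0*f = 0)
-274*(-365) + a(-2, 9) = -274*(-365) + 0 = 100010 + 0 = 100010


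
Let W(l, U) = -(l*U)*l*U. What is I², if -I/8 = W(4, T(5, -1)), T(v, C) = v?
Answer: 10240000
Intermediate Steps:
W(l, U) = -U²*l² (W(l, U) = -(U*l)*l*U = -U*l²*U = -U²*l²)
I = 3200 (I = -(-8)*5²*4² = -(-8)*25*16 = -8*(-400) = 3200)
I² = 3200² = 10240000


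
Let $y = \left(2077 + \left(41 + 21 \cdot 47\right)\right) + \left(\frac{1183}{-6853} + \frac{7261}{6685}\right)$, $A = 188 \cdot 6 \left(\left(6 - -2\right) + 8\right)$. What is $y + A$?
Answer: $\frac{138444219849}{6544615} \approx 21154.0$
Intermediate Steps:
$A = 18048$ ($A = 188 \cdot 6 \left(\left(6 + 2\right) + 8\right) = 188 \cdot 6 \left(8 + 8\right) = 188 \cdot 6 \cdot 16 = 188 \cdot 96 = 18048$)
$y = \frac{20327008329}{6544615}$ ($y = \left(2077 + \left(41 + 987\right)\right) + \left(1183 \left(- \frac{1}{6853}\right) + 7261 \cdot \frac{1}{6685}\right) = \left(2077 + 1028\right) + \left(- \frac{169}{979} + \frac{7261}{6685}\right) = 3105 + \frac{5978754}{6544615} = \frac{20327008329}{6544615} \approx 3105.9$)
$y + A = \frac{20327008329}{6544615} + 18048 = \frac{138444219849}{6544615}$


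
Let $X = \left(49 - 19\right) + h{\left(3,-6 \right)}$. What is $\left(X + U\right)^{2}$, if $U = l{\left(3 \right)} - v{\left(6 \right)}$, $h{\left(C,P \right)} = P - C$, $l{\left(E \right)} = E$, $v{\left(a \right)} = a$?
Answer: $324$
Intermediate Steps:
$X = 21$ ($X = \left(49 - 19\right) - 9 = 30 - 9 = 21$)
$U = -3$ ($U = 3 - 6 = -3$)
$\left(X + U\right)^{2} = \left(21 - 3\right)^{2} = 18^{2} = 324$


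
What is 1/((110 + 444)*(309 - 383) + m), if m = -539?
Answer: -1/41535 ≈ -2.4076e-5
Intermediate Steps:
1/((110 + 444)*(309 - 383) + m) = 1/((110 + 444)*(309 - 383) - 539) = 1/(554*(-74) - 539) = 1/(-40996 - 539) = 1/(-41535) = -1/41535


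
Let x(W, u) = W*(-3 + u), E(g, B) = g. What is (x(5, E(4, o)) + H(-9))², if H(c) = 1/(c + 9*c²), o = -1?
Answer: 12967201/518400 ≈ 25.014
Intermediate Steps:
(x(5, E(4, o)) + H(-9))² = (5*(-3 + 4) + 1/((-9)*(1 + 9*(-9))))² = (5*1 - 1/(9*(1 - 81)))² = (5 - ⅑/(-80))² = (5 - ⅑*(-1/80))² = (5 + 1/720)² = (3601/720)² = 12967201/518400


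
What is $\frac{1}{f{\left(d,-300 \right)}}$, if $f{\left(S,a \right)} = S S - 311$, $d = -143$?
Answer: $\frac{1}{20138} \approx 4.9657 \cdot 10^{-5}$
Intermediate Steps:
$f{\left(S,a \right)} = -311 + S^{2}$ ($f{\left(S,a \right)} = S^{2} - 311 = -311 + S^{2}$)
$\frac{1}{f{\left(d,-300 \right)}} = \frac{1}{-311 + \left(-143\right)^{2}} = \frac{1}{-311 + 20449} = \frac{1}{20138}$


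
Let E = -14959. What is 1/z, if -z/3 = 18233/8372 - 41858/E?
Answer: -17890964/267078267 ≈ -0.066988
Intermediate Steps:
z = -267078267/17890964 (z = -3*(18233/8372 - 41858/(-14959)) = -3*(18233*(1/8372) - 41858*(-1/14959)) = -3*(18233/8372 + 41858/14959) = -3*89026089/17890964 = -267078267/17890964 ≈ -14.928)
1/z = 1/(-267078267/17890964) = -17890964/267078267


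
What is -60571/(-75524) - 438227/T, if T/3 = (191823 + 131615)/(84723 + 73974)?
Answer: -875380206015077/12213665756 ≈ -71672.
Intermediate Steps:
T = 323438/52899 (T = 3*((191823 + 131615)/(84723 + 73974)) = 3*(323438/158697) = 323438/52899 ≈ 6.1143)
-60571/(-75524) - 438227/T = -60571/(-75524) - 438227/323438/52899 = -60571*(-1/75524) - 438227*52899/323438 = 60571/75524 - 23181770073/323438 = -875380206015077/12213665756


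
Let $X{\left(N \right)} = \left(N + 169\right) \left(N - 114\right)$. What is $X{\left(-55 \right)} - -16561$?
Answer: $-2705$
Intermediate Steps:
$X{\left(N \right)} = \left(-114 + N\right) \left(169 + N\right)$ ($X{\left(N \right)} = \left(169 + N\right) \left(N - 114\right) = \left(169 + N\right) \left(-114 + N\right) = \left(-114 + N\right) \left(169 + N\right)$)
$X{\left(-55 \right)} - -16561 = \left(-19266 + \left(-55\right)^{2} + 55 \left(-55\right)\right) - -16561 = \left(-19266 + 3025 - 3025\right) + 16561 = -19266 + 16561 = -2705$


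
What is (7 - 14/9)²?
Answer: 2401/81 ≈ 29.642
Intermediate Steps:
(7 - 14/9)² = (49/9)² = 2401/81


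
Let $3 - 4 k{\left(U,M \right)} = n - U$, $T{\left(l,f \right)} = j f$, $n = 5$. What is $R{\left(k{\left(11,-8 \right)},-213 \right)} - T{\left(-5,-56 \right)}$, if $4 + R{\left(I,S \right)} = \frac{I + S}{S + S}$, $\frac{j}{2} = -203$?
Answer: $- \frac{12916039}{568} \approx -22740.0$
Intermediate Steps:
$j = -406$ ($j = 2 \left(-203\right) = -406$)
$T{\left(l,f \right)} = - 406 f$
$k{\left(U,M \right)} = - \frac{1}{2} + \frac{U}{4}$ ($k{\left(U,M \right)} = \frac{3}{4} - \frac{5 - U}{4} = \frac{3}{4} + \left(- \frac{5}{4} + \frac{U}{4}\right) = - \frac{1}{2} + \frac{U}{4}$)
$R{\left(I,S \right)} = -4 + \frac{I + S}{2 S}$ ($R{\left(I,S \right)} = -4 + \frac{I + S}{S + S} = -4 + \frac{I + S}{2 S}$)
$R{\left(k{\left(11,-8 \right)},-213 \right)} - T{\left(-5,-56 \right)} = \frac{\left(- \frac{1}{2} + \frac{1}{4} \cdot 11\right) - -1491}{2 \left(-213\right)} - \left(-406\right) \left(-56\right) = \frac{1}{2} \left(- \frac{1}{213}\right) \left(\left(- \frac{1}{2} + \frac{11}{4}\right) + 1491\right) - 22736 = \frac{1}{2} \left(- \frac{1}{213}\right) \left(\frac{9}{4} + 1491\right) - 22736 = \frac{1}{2} \left(- \frac{1}{213}\right) \frac{5973}{4} - 22736 = - \frac{1991}{568} - 22736 = - \frac{12916039}{568}$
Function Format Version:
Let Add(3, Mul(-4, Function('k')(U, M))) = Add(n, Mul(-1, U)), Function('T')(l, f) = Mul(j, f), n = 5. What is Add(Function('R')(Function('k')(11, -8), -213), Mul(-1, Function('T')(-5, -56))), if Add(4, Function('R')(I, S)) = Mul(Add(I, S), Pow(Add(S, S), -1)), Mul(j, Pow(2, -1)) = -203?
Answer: Rational(-12916039, 568) ≈ -22740.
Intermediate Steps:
j = -406 (j = Mul(2, -203) = -406)
Function('T')(l, f) = Mul(-406, f)
Function('k')(U, M) = Add(Rational(-1, 2), Mul(Rational(1, 4), U)) (Function('k')(U, M) = Add(Rational(3, 4), Mul(Rational(-1, 4), Add(5, Mul(-1, U)))) = Add(Rational(3, 4), Add(Rational(-5, 4), Mul(Rational(1, 4), U))) = Add(Rational(-1, 2), Mul(Rational(1, 4), U)))
Function('R')(I, S) = Add(-4, Mul(Rational(1, 2), Pow(S, -1), Add(I, S))) (Function('R')(I, S) = Add(-4, Mul(Add(I, S), Pow(Add(S, S), -1))) = Add(-4, Mul(Add(I, S), Pow(Mul(2, S), -1))) = Add(-4, Mul(Add(I, S), Mul(Rational(1, 2), Pow(S, -1)))) = Add(-4, Mul(Rational(1, 2), Pow(S, -1), Add(I, S))))
Add(Function('R')(Function('k')(11, -8), -213), Mul(-1, Function('T')(-5, -56))) = Add(Mul(Rational(1, 2), Pow(-213, -1), Add(Add(Rational(-1, 2), Mul(Rational(1, 4), 11)), Mul(-7, -213))), Mul(-1, Mul(-406, -56))) = Add(Mul(Rational(1, 2), Rational(-1, 213), Add(Add(Rational(-1, 2), Rational(11, 4)), 1491)), Mul(-1, 22736)) = Add(Mul(Rational(1, 2), Rational(-1, 213), Add(Rational(9, 4), 1491)), -22736) = Add(Mul(Rational(1, 2), Rational(-1, 213), Rational(5973, 4)), -22736) = Add(Rational(-1991, 568), -22736) = Rational(-12916039, 568)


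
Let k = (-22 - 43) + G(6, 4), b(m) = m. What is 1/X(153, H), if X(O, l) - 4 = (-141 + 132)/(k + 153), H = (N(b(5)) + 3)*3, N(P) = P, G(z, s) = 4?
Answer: 92/359 ≈ 0.25627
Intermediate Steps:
k = -61 (k = (-22 - 43) + 4 = -65 + 4 = -61)
H = 24 (H = (5 + 3)*3 = 8*3 = 24)
X(O, l) = 359/92 (X(O, l) = 4 + (-141 + 132)/(-61 + 153) = 4 - 9/92 = 359/92)
1/X(153, H) = 1/(359/92) = 92/359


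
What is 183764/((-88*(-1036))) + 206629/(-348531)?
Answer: 1614624929/1134816936 ≈ 1.4228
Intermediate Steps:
183764/((-88*(-1036))) + 206629/(-348531) = 183764/91168 + 206629*(-1/348531) = 183764*(1/91168) - 206629/348531 = 6563/3256 - 206629/348531 = 1614624929/1134816936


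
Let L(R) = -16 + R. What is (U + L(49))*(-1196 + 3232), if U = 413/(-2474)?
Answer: 82691122/1237 ≈ 66848.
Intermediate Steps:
U = -413/2474 (U = 413*(-1/2474) = -413/2474 ≈ -0.16694)
(U + L(49))*(-1196 + 3232) = (-413/2474 + (-16 + 49))*(-1196 + 3232) = (-413/2474 + 33)*2036 = (81229/2474)*2036 = 82691122/1237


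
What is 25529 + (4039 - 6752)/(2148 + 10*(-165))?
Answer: 12710729/498 ≈ 25524.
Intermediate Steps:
25529 + (4039 - 6752)/(2148 + 10*(-165)) = 25529 - 2713/(2148 - 1650) = 25529 - 2713/498 = 12710729/498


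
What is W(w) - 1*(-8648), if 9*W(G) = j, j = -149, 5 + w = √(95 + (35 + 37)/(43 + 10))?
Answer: 77683/9 ≈ 8631.4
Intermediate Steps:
w = -5 + √270671/53 (w = -5 + √(95 + (35 + 37)/(43 + 10)) = -5 + √(95 + 72/53) = -5 + √(5107/53) = -5 + √270671/53 ≈ 4.8162)
W(G) = -149/9 (W(G) = (⅑)*(-149) = -149/9)
W(w) - 1*(-8648) = -149/9 - 1*(-8648) = -149/9 + 8648 = 77683/9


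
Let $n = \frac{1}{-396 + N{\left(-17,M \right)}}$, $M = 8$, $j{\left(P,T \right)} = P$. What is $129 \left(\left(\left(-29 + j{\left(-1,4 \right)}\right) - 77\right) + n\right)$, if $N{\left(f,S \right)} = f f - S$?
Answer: $- \frac{1587474}{115} \approx -13804.0$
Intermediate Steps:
$N{\left(f,S \right)} = f^{2} - S$
$n = - \frac{1}{115}$ ($n = \frac{1}{-396 + \left(\left(-17\right)^{2} - 8\right)} = \frac{1}{-396 + \left(289 - 8\right)} = \frac{1}{-396 + 281} = \frac{1}{-115} = - \frac{1}{115} \approx -0.0086956$)
$129 \left(\left(\left(-29 + j{\left(-1,4 \right)}\right) - 77\right) + n\right) = 129 \left(\left(\left(-29 - 1\right) - 77\right) - \frac{1}{115}\right) = 129 \left(\left(-30 - 77\right) - \frac{1}{115}\right) = 129 \left(-107 - \frac{1}{115}\right) = 129 \left(- \frac{12306}{115}\right) = - \frac{1587474}{115}$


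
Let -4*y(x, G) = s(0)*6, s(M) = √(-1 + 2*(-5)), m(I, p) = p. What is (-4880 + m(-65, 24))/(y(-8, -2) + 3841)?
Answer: -74607584/59013223 - 29136*I*√11/59013223 ≈ -1.2643 - 0.0016375*I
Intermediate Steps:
s(M) = I*√11 (s(M) = √(-1 - 10) = √(-11) = I*√11)
y(x, G) = -3*I*√11/2 (y(x, G) = -I*√11*6/4 = -3*I*√11/2)
(-4880 + m(-65, 24))/(y(-8, -2) + 3841) = (-4880 + 24)/(-3*I*√11/2 + 3841) = -4856/(3841 - 3*I*√11/2)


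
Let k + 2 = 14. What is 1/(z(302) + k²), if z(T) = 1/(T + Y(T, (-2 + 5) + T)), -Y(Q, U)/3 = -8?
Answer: 326/46945 ≈ 0.0069443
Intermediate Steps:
k = 12 (k = -2 + 14 = 12)
Y(Q, U) = 24 (Y(Q, U) = -3*(-8) = 24)
z(T) = 1/(24 + T) (z(T) = 1/(T + 24) = 1/(24 + T))
1/(z(302) + k²) = 1/(1/(24 + 302) + 12²) = 1/(1/326 + 144) = 1/(46945/326) = 326/46945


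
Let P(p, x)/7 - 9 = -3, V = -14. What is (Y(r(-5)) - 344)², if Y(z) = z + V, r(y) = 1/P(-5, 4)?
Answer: 226051225/1764 ≈ 1.2815e+5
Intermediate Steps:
P(p, x) = 42 (P(p, x) = 63 + 7*(-3) = 63 - 21 = 42)
r(y) = 1/42
Y(z) = -14 + z (Y(z) = z - 14 = -14 + z)
(Y(r(-5)) - 344)² = ((-14 + 1/42) - 344)² = (-587/42 - 344)² = (-15035/42)² = 226051225/1764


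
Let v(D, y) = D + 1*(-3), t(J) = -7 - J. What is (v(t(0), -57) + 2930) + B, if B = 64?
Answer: 2984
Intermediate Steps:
v(D, y) = -3 + D (v(D, y) = D - 3 = -3 + D)
(v(t(0), -57) + 2930) + B = ((-3 + (-7 - 1*0)) + 2930) + 64 = ((-3 + (-7 + 0)) + 2930) + 64 = ((-3 - 7) + 2930) + 64 = (-10 + 2930) + 64 = 2920 + 64 = 2984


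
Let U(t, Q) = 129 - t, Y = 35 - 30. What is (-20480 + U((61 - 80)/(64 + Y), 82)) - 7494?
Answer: -1921286/69 ≈ -27845.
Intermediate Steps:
Y = 5
(-20480 + U((61 - 80)/(64 + Y), 82)) - 7494 = (-20480 + (129 - (61 - 80)/(64 + 5))) - 7494 = (-20480 + (129 - (-19)/69)) - 7494 = (-20480 + (129 - 1*(-19/69))) - 7494 = (-20480 + (129 + 19/69)) - 7494 = (-20480 + 8920/69) - 7494 = -1404200/69 - 7494 = -1921286/69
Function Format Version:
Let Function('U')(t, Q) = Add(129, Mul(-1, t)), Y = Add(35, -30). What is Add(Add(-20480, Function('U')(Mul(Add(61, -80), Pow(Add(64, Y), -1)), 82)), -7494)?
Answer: Rational(-1921286, 69) ≈ -27845.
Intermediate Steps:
Y = 5
Add(Add(-20480, Function('U')(Mul(Add(61, -80), Pow(Add(64, Y), -1)), 82)), -7494) = Add(Add(-20480, Add(129, Mul(-1, Mul(Add(61, -80), Pow(Add(64, 5), -1))))), -7494) = Add(Add(-20480, Add(129, Mul(-1, Mul(-19, Pow(69, -1))))), -7494) = Add(Add(-20480, Add(129, Mul(-1, Mul(-19, Rational(1, 69))))), -7494) = Add(Add(-20480, Add(129, Mul(-1, Rational(-19, 69)))), -7494) = Add(Add(-20480, Add(129, Rational(19, 69))), -7494) = Add(Add(-20480, Rational(8920, 69)), -7494) = Add(Rational(-1404200, 69), -7494) = Rational(-1921286, 69)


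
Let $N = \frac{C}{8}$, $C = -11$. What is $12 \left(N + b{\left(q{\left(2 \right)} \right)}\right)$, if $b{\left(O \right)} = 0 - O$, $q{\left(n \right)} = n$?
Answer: $- \frac{81}{2} \approx -40.5$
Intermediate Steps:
$b{\left(O \right)} = - O$
$N = - \frac{11}{8} \approx -1.375$
$12 \left(N + b{\left(q{\left(2 \right)} \right)}\right) = 12 \left(- \frac{11}{8} - 2\right) = 12 \left(- \frac{27}{8}\right) = - \frac{81}{2}$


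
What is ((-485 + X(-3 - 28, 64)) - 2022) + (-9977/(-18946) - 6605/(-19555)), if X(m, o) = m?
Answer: -187996183915/74097806 ≈ -2537.1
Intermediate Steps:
((-485 + X(-3 - 28, 64)) - 2022) + (-9977/(-18946) - 6605/(-19555)) = ((-485 + (-3 - 28)) - 2022) + (-9977/(-18946) - 6605/(-19555)) = ((-485 - 31) - 2022) + (-9977*(-1/18946) - 6605*(-1/19555)) = (-516 - 2022) + (9977/18946 + 1321/3911) = -2538 + 64047713/74097806 = -187996183915/74097806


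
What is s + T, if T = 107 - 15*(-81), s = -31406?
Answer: -30084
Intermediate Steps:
T = 1322 (T = 107 + 1215 = 1322)
s + T = -31406 + 1322 = -30084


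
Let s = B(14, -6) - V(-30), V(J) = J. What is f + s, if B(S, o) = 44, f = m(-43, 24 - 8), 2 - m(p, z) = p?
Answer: 119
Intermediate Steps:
m(p, z) = 2 - p
f = 45 (f = 2 - 1*(-43) = 2 + 43 = 45)
s = 74 (s = 44 - 1*(-30) = 44 + 30 = 74)
f + s = 45 + 74 = 119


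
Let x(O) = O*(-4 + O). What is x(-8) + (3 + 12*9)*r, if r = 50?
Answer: 5646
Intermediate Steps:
x(-8) + (3 + 12*9)*r = -8*(-4 - 8) + (3 + 12*9)*50 = -8*(-12) + (3 + 108)*50 = 96 + 111*50 = 96 + 5550 = 5646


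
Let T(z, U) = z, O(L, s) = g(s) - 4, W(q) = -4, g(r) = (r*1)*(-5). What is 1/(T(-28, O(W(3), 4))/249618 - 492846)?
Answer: -124809/61511616428 ≈ -2.0290e-6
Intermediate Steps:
g(r) = -5*r (g(r) = r*(-5) = -5*r)
O(L, s) = -4 - 5*s (O(L, s) = -5*s - 4 = -4 - 5*s)
1/(T(-28, O(W(3), 4))/249618 - 492846) = 1/(-28/249618 - 492846) = 1/(-28*1/249618 - 492846) = 1/(-14/124809 - 492846) = 1/(-61511616428/124809) = -124809/61511616428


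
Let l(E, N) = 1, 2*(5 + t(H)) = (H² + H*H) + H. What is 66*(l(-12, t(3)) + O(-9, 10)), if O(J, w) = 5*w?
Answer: 3366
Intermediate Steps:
t(H) = -5 + H² + H/2 (t(H) = -5 + ((H² + H*H) + H)/2 = -5 + ((H² + H²) + H)/2 = -5 + (2*H² + H)/2 = -5 + (H + 2*H²)/2 = -5 + (H² + H/2) = -5 + H² + H/2)
66*(l(-12, t(3)) + O(-9, 10)) = 66*(1 + 5*10) = 66*(1 + 50) = 66*51 = 3366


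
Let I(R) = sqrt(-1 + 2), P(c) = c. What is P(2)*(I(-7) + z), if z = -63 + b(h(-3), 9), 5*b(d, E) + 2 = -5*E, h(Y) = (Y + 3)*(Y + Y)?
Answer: -714/5 ≈ -142.80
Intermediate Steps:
h(Y) = 2*Y*(3 + Y) (h(Y) = (3 + Y)*(2*Y) = 2*Y*(3 + Y))
I(R) = 1 (I(R) = sqrt(1) = 1)
b(d, E) = -2/5 - E (b(d, E) = -2/5 + (-5*E)/5 = -2/5 - E)
z = -362/5 (z = -63 + (-2/5 - 1*9) = -63 + (-2/5 - 9) = -63 - 47/5 = -362/5 ≈ -72.400)
P(2)*(I(-7) + z) = 2*(1 - 362/5) = 2*(-357/5) = -714/5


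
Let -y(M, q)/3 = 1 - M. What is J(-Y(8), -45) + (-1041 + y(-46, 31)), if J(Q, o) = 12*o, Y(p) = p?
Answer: -1722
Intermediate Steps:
y(M, q) = -3 + 3*M (y(M, q) = -3*(1 - M) = -3 + 3*M)
J(-Y(8), -45) + (-1041 + y(-46, 31)) = 12*(-45) + (-1041 + (-3 + 3*(-46))) = -540 + (-1041 + (-3 - 138)) = -540 + (-1041 - 141) = -540 - 1182 = -1722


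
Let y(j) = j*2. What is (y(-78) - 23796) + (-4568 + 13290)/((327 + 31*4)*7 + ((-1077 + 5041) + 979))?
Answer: -97001239/4050 ≈ -23951.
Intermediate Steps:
y(j) = 2*j
(y(-78) - 23796) + (-4568 + 13290)/((327 + 31*4)*7 + ((-1077 + 5041) + 979)) = (2*(-78) - 23796) + (-4568 + 13290)/((327 + 31*4)*7 + ((-1077 + 5041) + 979)) = (-156 - 23796) + 8722/((327 + 124)*7 + (3964 + 979)) = -23952 + 8722/(451*7 + 4943) = -23952 + 8722/(3157 + 4943) = -23952 + 8722/8100 = -23952 + 8722*(1/8100) = -23952 + 4361/4050 = -97001239/4050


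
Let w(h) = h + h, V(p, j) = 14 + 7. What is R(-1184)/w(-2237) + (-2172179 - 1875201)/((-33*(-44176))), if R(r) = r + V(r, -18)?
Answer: -2051568427/815279124 ≈ -2.5164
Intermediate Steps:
V(p, j) = 21
w(h) = 2*h
R(r) = 21 + r (R(r) = r + 21 = 21 + r)
R(-1184)/w(-2237) + (-2172179 - 1875201)/((-33*(-44176))) = (21 - 1184)/((2*(-2237))) + (-2172179 - 1875201)/((-33*(-44176))) = -1163/(-4474) - 4047380/1457808 = -1163*(-1/4474) - 4047380*1/1457808 = 1163/4474 - 1011845/364452 = -2051568427/815279124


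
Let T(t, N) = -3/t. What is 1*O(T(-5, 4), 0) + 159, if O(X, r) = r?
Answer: 159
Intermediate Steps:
1*O(T(-5, 4), 0) + 159 = 1*0 + 159 = 0 + 159 = 159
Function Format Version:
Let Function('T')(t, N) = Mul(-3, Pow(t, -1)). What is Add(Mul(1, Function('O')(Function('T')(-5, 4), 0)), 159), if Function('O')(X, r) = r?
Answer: 159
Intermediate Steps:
Add(Mul(1, Function('O')(Function('T')(-5, 4), 0)), 159) = Add(Mul(1, 0), 159) = Add(0, 159) = 159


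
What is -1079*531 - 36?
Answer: -572985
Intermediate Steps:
-1079*531 - 36 = -572949 - 36 = -572985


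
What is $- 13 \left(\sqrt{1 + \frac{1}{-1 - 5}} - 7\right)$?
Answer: $91 - \frac{13 \sqrt{30}}{6} \approx 79.133$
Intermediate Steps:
$- 13 \left(\sqrt{1 + \frac{1}{-1 - 5}} - 7\right) = - 13 \left(\sqrt{1 + \frac{1}{-6}} - 7\right) = - 13 \left(\sqrt{1 - \frac{1}{6}} - 7\right) = - 13 \left(\sqrt{\frac{5}{6}} - 7\right) = - 13 \left(\frac{\sqrt{30}}{6} - 7\right) = - 13 \left(-7 + \frac{\sqrt{30}}{6}\right) = 91 - \frac{13 \sqrt{30}}{6}$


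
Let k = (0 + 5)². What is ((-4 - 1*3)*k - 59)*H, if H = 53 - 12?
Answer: -9594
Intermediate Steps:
k = 25 (k = 5² = 25)
H = 41
((-4 - 1*3)*k - 59)*H = ((-4 - 1*3)*25 - 59)*41 = ((-4 - 3)*25 - 59)*41 = (-7*25 - 59)*41 = (-175 - 59)*41 = -234*41 = -9594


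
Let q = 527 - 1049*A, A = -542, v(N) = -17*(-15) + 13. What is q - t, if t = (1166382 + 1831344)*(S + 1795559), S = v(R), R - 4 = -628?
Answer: -5383396720317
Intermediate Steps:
R = -624 (R = 4 - 628 = -624)
v(N) = 268 (v(N) = 255 + 13 = 268)
q = 569085 (q = 527 - 1049*(-542) = 527 + 568558 = 569085)
S = 268
t = 5383397289402 (t = (1166382 + 1831344)*(268 + 1795559) = 2997726*1795827 = 5383397289402)
q - t = 569085 - 1*5383397289402 = 569085 - 5383397289402 = -5383396720317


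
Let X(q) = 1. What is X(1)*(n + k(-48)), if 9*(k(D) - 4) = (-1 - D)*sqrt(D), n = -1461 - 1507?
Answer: -2964 + 188*I*sqrt(3)/9 ≈ -2964.0 + 36.181*I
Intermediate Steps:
n = -2968
k(D) = 4 + sqrt(D)*(-1 - D)/9 (k(D) = 4 + ((-1 - D)*sqrt(D))/9 = 4 + (sqrt(D)*(-1 - D))/9 = 4 + sqrt(D)*(-1 - D)/9)
X(1)*(n + k(-48)) = 1*(-2968 + (4 - 4*I*sqrt(3)/9 - (-64)*I*sqrt(3)/3)) = 1*(-2968 + (4 - 4*I*sqrt(3)/9 + 64*I*sqrt(3)/3)) = 1*(-2968 + (4 + 188*I*sqrt(3)/9)) = 1*(-2964 + 188*I*sqrt(3)/9) = -2964 + 188*I*sqrt(3)/9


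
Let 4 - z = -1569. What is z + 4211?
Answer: 5784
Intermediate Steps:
z = 1573 (z = 4 - 1*(-1569) = 4 + 1569 = 1573)
z + 4211 = 1573 + 4211 = 5784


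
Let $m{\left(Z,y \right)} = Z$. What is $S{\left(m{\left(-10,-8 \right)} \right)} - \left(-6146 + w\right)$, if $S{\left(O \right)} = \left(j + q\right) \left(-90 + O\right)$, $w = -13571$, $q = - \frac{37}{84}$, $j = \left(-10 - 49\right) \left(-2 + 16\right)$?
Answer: $\frac{2149582}{21} \approx 1.0236 \cdot 10^{5}$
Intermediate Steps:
$j = -826$ ($j = \left(-59\right) 14 = -826$)
$q = - \frac{37}{84}$ ($q = \left(-37\right) \frac{1}{84} = - \frac{37}{84} \approx -0.44048$)
$S{\left(O \right)} = \frac{1041315}{14} - \frac{69421 O}{84}$ ($S{\left(O \right)} = \left(-826 - \frac{37}{84}\right) \left(-90 + O\right) = - \frac{69421 \left(-90 + O\right)}{84} = \frac{1041315}{14} - \frac{69421 O}{84}$)
$S{\left(m{\left(-10,-8 \right)} \right)} - \left(-6146 + w\right) = \left(\frac{1041315}{14} - - \frac{347105}{42}\right) + \left(6146 - -13571\right) = \left(\frac{1041315}{14} + \frac{347105}{42}\right) + \left(6146 + 13571\right) = \frac{1735525}{21} + 19717 = \frac{2149582}{21}$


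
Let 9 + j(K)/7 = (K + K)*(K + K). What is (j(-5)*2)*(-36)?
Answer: -45864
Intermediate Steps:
j(K) = -63 + 28*K² (j(K) = -63 + 7*((K + K)*(K + K)) = -63 + 7*((2*K)*(2*K)) = -63 + 7*(4*K²) = -63 + 28*K²)
(j(-5)*2)*(-36) = ((-63 + 28*(-5)²)*2)*(-36) = ((-63 + 28*25)*2)*(-36) = ((-63 + 700)*2)*(-36) = (637*2)*(-36) = 1274*(-36) = -45864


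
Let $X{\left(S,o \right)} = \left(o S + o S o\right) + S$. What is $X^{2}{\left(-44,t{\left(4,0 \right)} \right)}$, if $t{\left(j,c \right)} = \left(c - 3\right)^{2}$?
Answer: $16032016$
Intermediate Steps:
$t{\left(j,c \right)} = \left(-3 + c\right)^{2}$
$X{\left(S,o \right)} = S + S o + S o^{2}$ ($X{\left(S,o \right)} = \left(S o + S o o\right) + S = \left(S o + S o^{2}\right) + S = S + S o + S o^{2}$)
$X^{2}{\left(-44,t{\left(4,0 \right)} \right)} = \left(- 44 \left(1 + \left(-3 + 0\right)^{2} + \left(\left(-3 + 0\right)^{2}\right)^{2}\right)\right)^{2} = \left(- 44 \left(1 + \left(-3\right)^{2} + \left(\left(-3\right)^{2}\right)^{2}\right)\right)^{2} = \left(- 44 \left(1 + 9 + 9^{2}\right)\right)^{2} = \left(- 44 \left(1 + 9 + 81\right)\right)^{2} = \left(\left(-44\right) 91\right)^{2} = \left(-4004\right)^{2} = 16032016$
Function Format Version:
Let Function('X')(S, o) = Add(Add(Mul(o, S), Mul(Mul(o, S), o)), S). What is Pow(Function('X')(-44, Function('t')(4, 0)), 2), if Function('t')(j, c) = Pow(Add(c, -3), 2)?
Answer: 16032016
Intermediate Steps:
Function('t')(j, c) = Pow(Add(-3, c), 2)
Function('X')(S, o) = Add(S, Mul(S, o), Mul(S, Pow(o, 2))) (Function('X')(S, o) = Add(Add(Mul(S, o), Mul(Mul(S, o), o)), S) = Add(Add(Mul(S, o), Mul(S, Pow(o, 2))), S) = Add(S, Mul(S, o), Mul(S, Pow(o, 2))))
Pow(Function('X')(-44, Function('t')(4, 0)), 2) = Pow(Mul(-44, Add(1, Pow(Add(-3, 0), 2), Pow(Pow(Add(-3, 0), 2), 2))), 2) = Pow(Mul(-44, Add(1, Pow(-3, 2), Pow(Pow(-3, 2), 2))), 2) = Pow(Mul(-44, Add(1, 9, Pow(9, 2))), 2) = Pow(Mul(-44, Add(1, 9, 81)), 2) = Pow(Mul(-44, 91), 2) = Pow(-4004, 2) = 16032016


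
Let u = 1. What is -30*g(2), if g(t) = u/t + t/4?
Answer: -30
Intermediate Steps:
g(t) = 1/t + t/4
-30*g(2) = -30*(1/2 + (1/4)*2) = -30*(1/2 + 1/2) = -30*1 = -30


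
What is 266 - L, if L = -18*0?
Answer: 266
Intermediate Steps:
L = 0
266 - L = 266 - 1*0 = 266 + 0 = 266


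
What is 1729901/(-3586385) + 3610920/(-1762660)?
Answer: -799968831043/316078869205 ≈ -2.5309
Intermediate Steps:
1729901/(-3586385) + 3610920/(-1762660) = 1729901*(-1/3586385) + 3610920*(-1/1762660) = -1729901/3586385 - 180546/88133 = -799968831043/316078869205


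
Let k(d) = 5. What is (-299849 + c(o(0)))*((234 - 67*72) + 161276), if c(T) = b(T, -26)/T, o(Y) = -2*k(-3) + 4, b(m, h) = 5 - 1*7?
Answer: -140946264556/3 ≈ -4.6982e+10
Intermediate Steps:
b(m, h) = -2 (b(m, h) = 5 - 7 = -2)
o(Y) = -6 (o(Y) = -2*5 + 4 = -10 + 4 = -6)
c(T) = -2/T
(-299849 + c(o(0)))*((234 - 67*72) + 161276) = (-299849 - 2/(-6))*((234 - 67*72) + 161276) = (-299849 - 2*(-⅙))*((234 - 4824) + 161276) = (-299849 + ⅓)*(-4590 + 161276) = -899546/3*156686 = -140946264556/3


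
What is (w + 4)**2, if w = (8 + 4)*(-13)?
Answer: 23104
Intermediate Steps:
w = -156 (w = 12*(-13) = -156)
(w + 4)**2 = (-156 + 4)**2 = (-152)**2 = 23104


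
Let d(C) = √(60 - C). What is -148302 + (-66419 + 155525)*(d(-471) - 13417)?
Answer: -1195683504 + 267318*√59 ≈ -1.1936e+9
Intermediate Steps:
-148302 + (-66419 + 155525)*(d(-471) - 13417) = -148302 + (-66419 + 155525)*(√(60 - 1*(-471)) - 13417) = -148302 + 89106*(√(60 + 471) - 13417) = -148302 + 89106*(√531 - 13417) = -148302 + 89106*(3*√59 - 13417) = -148302 + 89106*(-13417 + 3*√59) = -148302 + (-1195535202 + 267318*√59) = -1195683504 + 267318*√59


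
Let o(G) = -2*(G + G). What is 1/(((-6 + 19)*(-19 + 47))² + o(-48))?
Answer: 1/132688 ≈ 7.5365e-6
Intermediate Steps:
o(G) = -4*G
1/(((-6 + 19)*(-19 + 47))² + o(-48)) = 1/(((-6 + 19)*(-19 + 47))² - 4*(-48)) = 1/((13*28)² + 192) = 1/(364² + 192) = 1/(132496 + 192) = 1/132688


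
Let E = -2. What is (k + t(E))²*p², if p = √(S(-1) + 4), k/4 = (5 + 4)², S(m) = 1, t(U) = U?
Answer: 518420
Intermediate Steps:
k = 324 (k = 4*(5 + 4)² = 4*9² = 4*81 = 324)
p = √5 (p = √(1 + 4) = √5 ≈ 2.2361)
(k + t(E))²*p² = (324 - 2)²*(√5)² = 322²*5 = 103684*5 = 518420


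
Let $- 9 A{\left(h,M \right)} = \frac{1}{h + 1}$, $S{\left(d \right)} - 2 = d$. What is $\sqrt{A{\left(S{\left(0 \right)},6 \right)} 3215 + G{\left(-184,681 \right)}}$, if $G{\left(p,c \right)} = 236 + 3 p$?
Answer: $\frac{i \sqrt{35241}}{9} \approx 20.858 i$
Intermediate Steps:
$S{\left(d \right)} = 2 + d$
$A{\left(h,M \right)} = - \frac{1}{9 \left(1 + h\right)}$ ($A{\left(h,M \right)} = - \frac{1}{9 \left(h + 1\right)} = - \frac{1}{9 \left(1 + h\right)}$)
$\sqrt{A{\left(S{\left(0 \right)},6 \right)} 3215 + G{\left(-184,681 \right)}} = \sqrt{- \frac{1}{9 + 9 \left(2 + 0\right)} 3215 + \left(236 + 3 \left(-184\right)\right)} = \sqrt{- \frac{1}{9 + 9 \cdot 2} \cdot 3215 + \left(236 - 552\right)} = \sqrt{- \frac{1}{9 + 18} \cdot 3215 - 316} = \sqrt{- \frac{1}{27} \cdot 3215 - 316} = \sqrt{\left(-1\right) \frac{1}{27} \cdot 3215 - 316} = \sqrt{\left(- \frac{1}{27}\right) 3215 - 316} = \sqrt{- \frac{3215}{27} - 316} = \sqrt{- \frac{11747}{27}} = \frac{i \sqrt{35241}}{9}$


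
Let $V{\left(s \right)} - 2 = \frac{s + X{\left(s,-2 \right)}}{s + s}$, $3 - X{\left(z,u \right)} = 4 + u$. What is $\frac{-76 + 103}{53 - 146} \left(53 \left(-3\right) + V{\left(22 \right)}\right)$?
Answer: $\frac{61965}{1364} \approx 45.429$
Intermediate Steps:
$X{\left(z,u \right)} = -1 - u$ ($X{\left(z,u \right)} = 3 - \left(4 + u\right) = -1 - u$)
$V{\left(s \right)} = 2 + \frac{1 + s}{2 s}$ ($V{\left(s \right)} = 2 + \frac{s - -1}{s + s} = 2 + \frac{s + \left(-1 + 2\right)}{2 s} = 2 + \left(s + 1\right) \frac{1}{2 s} = 2 + \left(1 + s\right) \frac{1}{2 s} = 2 + \frac{1 + s}{2 s}$)
$\frac{-76 + 103}{53 - 146} \left(53 \left(-3\right) + V{\left(22 \right)}\right) = \frac{-76 + 103}{53 - 146} \left(53 \left(-3\right) + \frac{1 + 5 \cdot 22}{2 \cdot 22}\right) = \frac{27}{-93} \left(-159 + \frac{1}{2} \cdot \frac{1}{22} \left(1 + 110\right)\right) = 27 \left(- \frac{1}{93}\right) \left(-159 + \frac{1}{2} \cdot \frac{1}{22} \cdot 111\right) = - \frac{9 \left(-159 + \frac{111}{44}\right)}{31} = \left(- \frac{9}{31}\right) \left(- \frac{6885}{44}\right) = \frac{61965}{1364}$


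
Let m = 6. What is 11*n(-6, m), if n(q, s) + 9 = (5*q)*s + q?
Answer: -2145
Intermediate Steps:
n(q, s) = -9 + q + 5*q*s (n(q, s) = -9 + ((5*q)*s + q) = -9 + (5*q*s + q) = -9 + (q + 5*q*s) = -9 + q + 5*q*s)
11*n(-6, m) = 11*(-9 - 6 + 5*(-6)*6) = 11*(-9 - 6 - 180) = 11*(-195) = -2145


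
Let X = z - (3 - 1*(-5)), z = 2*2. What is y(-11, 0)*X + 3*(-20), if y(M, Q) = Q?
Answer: -60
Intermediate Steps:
z = 4
X = -4 (X = 4 - (3 - 1*(-5)) = 4 - (3 + 5) = 4 - 1*8 = 4 - 8 = -4)
y(-11, 0)*X + 3*(-20) = 0*(-4) + 3*(-20) = 0 - 60 = -60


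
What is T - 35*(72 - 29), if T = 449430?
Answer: 447925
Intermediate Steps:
T - 35*(72 - 29) = 449430 - 35*(72 - 29) = 449430 - 35*43 = 449430 - 1505 = 447925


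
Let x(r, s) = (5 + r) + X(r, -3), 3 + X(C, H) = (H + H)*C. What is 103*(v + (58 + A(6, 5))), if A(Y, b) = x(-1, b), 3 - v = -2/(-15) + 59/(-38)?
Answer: 4075607/570 ≈ 7150.2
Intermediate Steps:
X(C, H) = -3 + 2*C*H (X(C, H) = -3 + (H + H)*C = -3 + (2*H)*C = -3 + 2*C*H)
x(r, s) = 2 - 5*r (x(r, s) = (5 + r) + (-3 + 2*r*(-3)) = (5 + r) + (-3 - 6*r) = 2 - 5*r)
v = 2519/570 (v = 3 - (-2/(-15) + 59/(-38)) = 3 - (-2*(-1/15) + 59*(-1/38)) = 3 - (2/15 - 59/38) = 3 - 1*(-809/570) = 3 + 809/570 = 2519/570 ≈ 4.4193)
A(Y, b) = 7 (A(Y, b) = 2 - 5*(-1) = 2 + 5 = 7)
103*(v + (58 + A(6, 5))) = 103*(2519/570 + (58 + 7)) = 103*(2519/570 + 65) = 103*(39569/570) = 4075607/570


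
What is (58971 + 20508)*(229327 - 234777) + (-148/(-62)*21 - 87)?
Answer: -13427978193/31 ≈ -4.3316e+8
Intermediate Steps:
(58971 + 20508)*(229327 - 234777) + (-148/(-62)*21 - 87) = 79479*(-5450) + (-148*(-1/62)*21 - 87) = -433160550 + ((74/31)*21 - 87) = -433160550 + (1554/31 - 87) = -433160550 - 1143/31 = -13427978193/31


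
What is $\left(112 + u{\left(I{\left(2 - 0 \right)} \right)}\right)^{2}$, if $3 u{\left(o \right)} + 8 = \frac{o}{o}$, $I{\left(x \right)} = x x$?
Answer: $\frac{108241}{9} \approx 12027.0$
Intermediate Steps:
$I{\left(x \right)} = x^{2}$
$u{\left(o \right)} = - \frac{7}{3}$ ($u{\left(o \right)} = - \frac{8}{3} + \frac{o \frac{1}{o}}{3} = - \frac{8}{3} + \frac{1}{3} \cdot 1 = - \frac{8}{3} + \frac{1}{3} = - \frac{7}{3}$)
$\left(112 + u{\left(I{\left(2 - 0 \right)} \right)}\right)^{2} = \left(112 - \frac{7}{3}\right)^{2} = \left(\frac{329}{3}\right)^{2} = \frac{108241}{9}$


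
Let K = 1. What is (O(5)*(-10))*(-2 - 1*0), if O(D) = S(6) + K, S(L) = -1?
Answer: 0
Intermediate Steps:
O(D) = 0 (O(D) = -1 + 1 = 0)
(O(5)*(-10))*(-2 - 1*0) = (0*(-10))*(-2 - 1*0) = 0*(-2 + 0) = 0*(-2) = 0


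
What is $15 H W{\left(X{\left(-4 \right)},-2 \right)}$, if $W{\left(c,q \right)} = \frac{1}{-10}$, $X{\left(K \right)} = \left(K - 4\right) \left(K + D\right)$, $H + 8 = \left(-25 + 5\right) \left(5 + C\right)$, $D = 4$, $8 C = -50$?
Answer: $- \frac{51}{2} \approx -25.5$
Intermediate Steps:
$C = - \frac{25}{4}$ ($C = \frac{1}{8} \left(-50\right) = - \frac{25}{4} \approx -6.25$)
$H = 17$ ($H = -8 + \left(-25 + 5\right) \left(5 - \frac{25}{4}\right) = -8 - -25 = -8 + 25 = 17$)
$X{\left(K \right)} = \left(-4 + K\right) \left(4 + K\right)$ ($X{\left(K \right)} = \left(K - 4\right) \left(K + 4\right) = \left(-4 + K\right) \left(4 + K\right)$)
$W{\left(c,q \right)} = - \frac{1}{10}$
$15 H W{\left(X{\left(-4 \right)},-2 \right)} = 15 \cdot 17 \left(- \frac{1}{10}\right) = 255 \left(- \frac{1}{10}\right) = - \frac{51}{2}$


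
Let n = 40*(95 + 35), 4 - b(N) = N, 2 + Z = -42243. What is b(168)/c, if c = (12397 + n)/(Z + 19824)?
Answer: 3677044/17597 ≈ 208.96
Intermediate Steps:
Z = -42245 (Z = -2 - 42243 = -42245)
b(N) = 4 - N
n = 5200 (n = 40*130 = 5200)
c = -17597/22421 (c = (12397 + 5200)/(-42245 + 19824) = 17597/(-22421) = 17597*(-1/22421) = -17597/22421 ≈ -0.78484)
b(168)/c = (4 - 1*168)/(-17597/22421) = (4 - 168)*(-22421/17597) = -164*(-22421/17597) = 3677044/17597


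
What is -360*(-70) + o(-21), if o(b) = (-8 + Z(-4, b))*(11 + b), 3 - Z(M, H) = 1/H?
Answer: 530240/21 ≈ 25250.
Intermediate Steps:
Z(M, H) = 3 - 1/H
o(b) = (-5 - 1/b)*(11 + b) (o(b) = (-8 + (3 - 1/b))*(11 + b) = (-5 - 1/b)*(11 + b))
-360*(-70) + o(-21) = -360*(-70) + (-56 - 11/(-21) - 5*(-21)) = 25200 + (-56 - 11*(-1/21) + 105) = 25200 + (-56 + 11/21 + 105) = 25200 + 1040/21 = 530240/21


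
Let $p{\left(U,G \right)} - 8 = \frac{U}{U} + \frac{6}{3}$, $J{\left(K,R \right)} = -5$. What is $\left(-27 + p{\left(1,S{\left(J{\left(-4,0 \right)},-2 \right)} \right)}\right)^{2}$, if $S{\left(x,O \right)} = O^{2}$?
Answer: $256$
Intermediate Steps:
$p{\left(U,G \right)} = 11$ ($p{\left(U,G \right)} = 8 + \left(\frac{U}{U} + \frac{6}{3}\right) = 8 + \left(1 + 6 \cdot \frac{1}{3}\right) = 8 + \left(1 + 2\right) = 8 + 3 = 11$)
$\left(-27 + p{\left(1,S{\left(J{\left(-4,0 \right)},-2 \right)} \right)}\right)^{2} = \left(-27 + 11\right)^{2} = \left(-16\right)^{2} = 256$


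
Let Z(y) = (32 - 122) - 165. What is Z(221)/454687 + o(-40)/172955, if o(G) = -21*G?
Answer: 67566711/15728078017 ≈ 0.0042959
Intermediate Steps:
Z(y) = -255 (Z(y) = -90 - 165 = -255)
Z(221)/454687 + o(-40)/172955 = -255/454687 - 21*(-40)/172955 = -255*1/454687 + 840*(1/172955) = -255/454687 + 168/34591 = 67566711/15728078017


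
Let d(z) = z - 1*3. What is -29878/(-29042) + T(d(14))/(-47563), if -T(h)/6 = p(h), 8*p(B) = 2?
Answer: 1421130877/1381324646 ≈ 1.0288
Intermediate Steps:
p(B) = ¼ (p(B) = (⅛)*2 = ¼)
d(z) = -3 + z (d(z) = z - 3 = -3 + z)
T(h) = -3/2 (T(h) = -6*¼ = -3/2)
-29878/(-29042) + T(d(14))/(-47563) = -29878/(-29042) - 3/2/(-47563) = -29878*(-1/29042) - 3/2*(-1/47563) = 14939/14521 + 3/95126 = 1421130877/1381324646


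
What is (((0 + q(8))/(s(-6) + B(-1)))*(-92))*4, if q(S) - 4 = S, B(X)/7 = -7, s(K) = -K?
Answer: 4416/43 ≈ 102.70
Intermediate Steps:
B(X) = -49 (B(X) = 7*(-7) = -49)
q(S) = 4 + S
(((0 + q(8))/(s(-6) + B(-1)))*(-92))*4 = (((0 + (4 + 8))/(-1*(-6) - 49))*(-92))*4 = (((0 + 12)/(6 - 49))*(-92))*4 = ((12/(-43))*(-92))*4 = ((12*(-1/43))*(-92))*4 = -12/43*(-92)*4 = (1104/43)*4 = 4416/43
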